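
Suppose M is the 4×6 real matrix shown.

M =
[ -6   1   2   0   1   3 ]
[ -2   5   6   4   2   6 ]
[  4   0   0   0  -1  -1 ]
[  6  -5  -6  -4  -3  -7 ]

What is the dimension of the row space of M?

3

Row reduce to echelon form.
R2 ← R2 − (1/3)·R1: [0, 14/3, 16/3, 4, 5/3, 5]
R3 ← R3 + (2/3)·R1: [0, 2/3, 4/3, 0, -1/3, 1]
R4 ← R4 + R1: [0, -4, -4, -4, -2, -4]
R3 ← R3 − (1/7)·R2: [0, 0, 4/7, -4/7, -4/7, 2/7]
R4 ← R4 + (6/7)·R2: [0, 0, 4/7, -4/7, -4/7, 2/7]
R4 ← R4 − R3: [0, 0, 0, 0, 0, 0]
Echelon form has 3 nonzero rows, so rank(M) = 3.
The row space has dimension equal to the rank: 3.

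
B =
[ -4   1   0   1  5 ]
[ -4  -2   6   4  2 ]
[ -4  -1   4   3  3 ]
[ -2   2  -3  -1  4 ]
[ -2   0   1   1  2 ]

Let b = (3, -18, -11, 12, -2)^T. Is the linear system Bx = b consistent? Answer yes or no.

yes

Row reduce the augmented matrix [B | b].
R2 ← R2 − R1: [0, -3, 6, 3, -3, -21]
R3 ← R3 − R1: [0, -2, 4, 2, -2, -14]
R4 ← R4 − (1/2)·R1: [0, 3/2, -3, -3/2, 3/2, 21/2]
R5 ← R5 − (1/2)·R1: [0, -1/2, 1, 1/2, -1/2, -7/2]
R3 ← R3 − (2/3)·R2: [0, 0, 0, 0, 0, 0]
R4 ← R4 + (1/2)·R2: [0, 0, 0, 0, 0, 0]
R5 ← R5 − (1/6)·R2: [0, 0, 0, 0, 0, 0]
The echelon form has 2 nonzero rows, and every pivot lies in the first 5 columns, so rank(B) = rank([B|b]) = 2.
The system is consistent.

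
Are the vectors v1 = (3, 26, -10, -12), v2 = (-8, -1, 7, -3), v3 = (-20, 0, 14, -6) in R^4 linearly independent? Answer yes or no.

yes

Form the matrix with these vectors as rows and row reduce.
R2 ← R2 + (8/3)·R1: [0, 205/3, -59/3, -35]
R3 ← R3 + (20/3)·R1: [0, 520/3, -158/3, -86]
R3 ← R3 − (104/41)·R2: [0, 0, -114/41, 114/41]
3 nonzero rows, so the 3 vectors span a space of dimension 3.
Since 3 = 3, the vectors are linearly independent.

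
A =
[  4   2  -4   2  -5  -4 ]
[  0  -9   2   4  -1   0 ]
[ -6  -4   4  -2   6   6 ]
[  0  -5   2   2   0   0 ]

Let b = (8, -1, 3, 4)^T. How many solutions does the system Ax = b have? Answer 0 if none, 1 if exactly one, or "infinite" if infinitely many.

0

Row reduce the augmented matrix [A | b].
R3 ← R3 + (3/2)·R1: [0, -1, -2, 1, -3/2, 0, 15]
R3 ← R3 − (1/9)·R2: [0, 0, -20/9, 5/9, -25/18, 0, 136/9]
R4 ← R4 − (5/9)·R2: [0, 0, 8/9, -2/9, 5/9, 0, 41/9]
R4 ← R4 + (2/5)·R3: [0, 0, 0, 0, 0, 0, 53/5]
The echelon form has 4 nonzero rows; the last pivot sits in the augmented column, so rank(A) = 3 but rank([A|b]) = 4.
Since the ranks differ, the system is inconsistent.
It has no solutions.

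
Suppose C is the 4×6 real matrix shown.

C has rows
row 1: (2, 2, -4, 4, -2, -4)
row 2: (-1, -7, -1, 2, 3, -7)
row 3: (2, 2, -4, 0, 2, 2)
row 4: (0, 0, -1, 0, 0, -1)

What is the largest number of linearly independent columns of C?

4

Row reduce to echelon form.
R2 ← R2 + (1/2)·R1: [0, -6, -3, 4, 2, -9]
R3 ← R3 − R1: [0, 0, 0, -4, 4, 6]
Swap R3 ↔ R4
Echelon form has 4 nonzero rows, so rank(C) = 4.
The rank gives the maximum number of linearly independent columns: 4.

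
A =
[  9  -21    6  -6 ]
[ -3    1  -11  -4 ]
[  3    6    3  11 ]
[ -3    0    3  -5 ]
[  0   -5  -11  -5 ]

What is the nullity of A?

Row reduce to echelon form.
R2 ← R2 + (1/3)·R1: [0, -6, -9, -6]
R3 ← R3 − (1/3)·R1: [0, 13, 1, 13]
R4 ← R4 + (1/3)·R1: [0, -7, 5, -7]
R3 ← R3 + (13/6)·R2: [0, 0, -37/2, 0]
R4 ← R4 − (7/6)·R2: [0, 0, 31/2, 0]
R5 ← R5 − (5/6)·R2: [0, 0, -7/2, 0]
R4 ← R4 + (31/37)·R3: [0, 0, 0, 0]
R5 ← R5 − (7/37)·R3: [0, 0, 0, 0]
3 nonzero rows, so rank(A) = 3.
A has 4 columns; by rank–nullity, nullity = 4 − 3 = 1.

1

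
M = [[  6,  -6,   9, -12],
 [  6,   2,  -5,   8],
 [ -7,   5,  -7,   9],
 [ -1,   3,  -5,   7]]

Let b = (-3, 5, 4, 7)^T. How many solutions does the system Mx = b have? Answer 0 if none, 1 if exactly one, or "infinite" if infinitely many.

Row reduce the augmented matrix [M | b].
R2 ← R2 − R1: [0, 8, -14, 20, 8]
R3 ← R3 + (7/6)·R1: [0, -2, 7/2, -5, 1/2]
R4 ← R4 + (1/6)·R1: [0, 2, -7/2, 5, 13/2]
R3 ← R3 + (1/4)·R2: [0, 0, 0, 0, 5/2]
R4 ← R4 − (1/4)·R2: [0, 0, 0, 0, 9/2]
R4 ← R4 − (9/5)·R3: [0, 0, 0, 0, 0]
The echelon form has 3 nonzero rows; the last pivot sits in the augmented column, so rank(M) = 2 but rank([M|b]) = 3.
Since the ranks differ, the system is inconsistent.
It has no solutions.

0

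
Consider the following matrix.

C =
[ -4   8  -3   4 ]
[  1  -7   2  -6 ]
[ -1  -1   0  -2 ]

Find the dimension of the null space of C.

Row reduce to echelon form.
R2 ← R2 + (1/4)·R1: [0, -5, 5/4, -5]
R3 ← R3 − (1/4)·R1: [0, -3, 3/4, -3]
R3 ← R3 − (3/5)·R2: [0, 0, 0, 0]
2 nonzero rows, so rank(C) = 2.
C has 4 columns; by rank–nullity, nullity = 4 − 2 = 2.

2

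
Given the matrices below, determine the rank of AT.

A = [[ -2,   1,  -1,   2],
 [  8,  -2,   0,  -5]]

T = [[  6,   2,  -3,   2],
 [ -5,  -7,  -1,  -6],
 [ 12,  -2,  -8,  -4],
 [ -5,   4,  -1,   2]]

2

First compute AT:
[[-39,  -1,  11,  -2],
 [ 83,  10, -17,  18]]
Now row reduce the product.
R2 ← R2 + (83/39)·R1: [0, 307/39, 250/39, 536/39]
2 nonzero rows, so rank(AT) = 2.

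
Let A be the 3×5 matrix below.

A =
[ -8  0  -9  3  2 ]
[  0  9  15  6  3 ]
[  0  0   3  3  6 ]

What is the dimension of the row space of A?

Row reduce to echelon form.
Echelon form has 3 nonzero rows, so rank(A) = 3.
The row space has dimension equal to the rank: 3.

3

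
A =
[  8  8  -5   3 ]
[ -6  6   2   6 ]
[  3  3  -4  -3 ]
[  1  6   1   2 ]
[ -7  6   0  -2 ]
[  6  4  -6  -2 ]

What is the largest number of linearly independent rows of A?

4

Row reduce to echelon form.
R2 ← R2 + (3/4)·R1: [0, 12, -7/4, 33/4]
R3 ← R3 − (3/8)·R1: [0, 0, -17/8, -33/8]
R4 ← R4 − (1/8)·R1: [0, 5, 13/8, 13/8]
R5 ← R5 + (7/8)·R1: [0, 13, -35/8, 5/8]
R6 ← R6 − (3/4)·R1: [0, -2, -9/4, -17/4]
R4 ← R4 − (5/12)·R2: [0, 0, 113/48, -29/16]
R5 ← R5 − (13/12)·R2: [0, 0, -119/48, -133/16]
R6 ← R6 + (1/6)·R2: [0, 0, -61/24, -23/8]
R4 ← R4 + (113/102)·R3: [0, 0, 0, -217/34]
R5 ← R5 − (7/6)·R3: [0, 0, 0, -7/2]
R6 ← R6 − (61/51)·R3: [0, 0, 0, 35/17]
R5 ← R5 − (17/31)·R4: [0, 0, 0, 0]
R6 ← R6 + (10/31)·R4: [0, 0, 0, 0]
Echelon form has 4 nonzero rows, so rank(A) = 4.
The rank gives the maximum number of linearly independent rows: 4.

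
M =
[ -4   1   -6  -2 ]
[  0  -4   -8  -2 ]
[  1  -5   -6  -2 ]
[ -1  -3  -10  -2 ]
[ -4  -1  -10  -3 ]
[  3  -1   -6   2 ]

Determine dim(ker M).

Row reduce to echelon form.
R3 ← R3 + (1/4)·R1: [0, -19/4, -15/2, -5/2]
R4 ← R4 − (1/4)·R1: [0, -13/4, -17/2, -3/2]
R5 ← R5 − R1: [0, -2, -4, -1]
R6 ← R6 + (3/4)·R1: [0, -1/4, -21/2, 1/2]
R3 ← R3 − (19/16)·R2: [0, 0, 2, -1/8]
R4 ← R4 − (13/16)·R2: [0, 0, -2, 1/8]
R5 ← R5 − (1/2)·R2: [0, 0, 0, 0]
R6 ← R6 − (1/16)·R2: [0, 0, -10, 5/8]
R4 ← R4 + R3: [0, 0, 0, 0]
R6 ← R6 + (5)·R3: [0, 0, 0, 0]
3 nonzero rows, so rank(M) = 3.
M has 4 columns; by rank–nullity, nullity = 4 − 3 = 1.

1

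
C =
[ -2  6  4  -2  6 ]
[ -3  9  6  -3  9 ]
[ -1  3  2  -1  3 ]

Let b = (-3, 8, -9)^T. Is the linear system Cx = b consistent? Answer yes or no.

no

Row reduce the augmented matrix [C | b].
R2 ← R2 − (3/2)·R1: [0, 0, 0, 0, 0, 25/2]
R3 ← R3 − (1/2)·R1: [0, 0, 0, 0, 0, -15/2]
R3 ← R3 + (3/5)·R2: [0, 0, 0, 0, 0, 0]
The echelon form has 2 nonzero rows; the last pivot sits in the augmented column, so rank(C) = 1 but rank([C|b]) = 2.
Since the ranks differ, the system is inconsistent.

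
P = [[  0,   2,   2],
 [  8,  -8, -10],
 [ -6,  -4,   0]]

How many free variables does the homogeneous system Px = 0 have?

0

Row reduce to echelon form.
Swap R1 ↔ R2
R3 ← R3 + (3/4)·R1: [0, -10, -15/2]
R3 ← R3 + (5)·R2: [0, 0, 5/2]
3 nonzero rows, so rank(P) = 3.
P has 3 columns; by rank–nullity, nullity = 3 − 3 = 0.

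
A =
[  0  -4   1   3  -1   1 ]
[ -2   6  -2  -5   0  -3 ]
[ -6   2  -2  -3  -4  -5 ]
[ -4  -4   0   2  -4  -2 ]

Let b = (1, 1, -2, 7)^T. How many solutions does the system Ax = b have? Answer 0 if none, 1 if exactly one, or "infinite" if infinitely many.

0

Row reduce the augmented matrix [A | b].
Swap R1 ↔ R2
R3 ← R3 − (3)·R1: [0, -16, 4, 12, -4, 4, -5]
R4 ← R4 − (2)·R1: [0, -16, 4, 12, -4, 4, 5]
R3 ← R3 − (4)·R2: [0, 0, 0, 0, 0, 0, -9]
R4 ← R4 − (4)·R2: [0, 0, 0, 0, 0, 0, 1]
R4 ← R4 + (1/9)·R3: [0, 0, 0, 0, 0, 0, 0]
The echelon form has 3 nonzero rows; the last pivot sits in the augmented column, so rank(A) = 2 but rank([A|b]) = 3.
Since the ranks differ, the system is inconsistent.
It has no solutions.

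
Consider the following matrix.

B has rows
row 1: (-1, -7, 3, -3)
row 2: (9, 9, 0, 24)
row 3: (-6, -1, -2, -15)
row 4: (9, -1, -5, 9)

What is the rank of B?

3

Row reduce to echelon form.
R2 ← R2 + (9)·R1: [0, -54, 27, -3]
R3 ← R3 − (6)·R1: [0, 41, -20, 3]
R4 ← R4 + (9)·R1: [0, -64, 22, -18]
R3 ← R3 + (41/54)·R2: [0, 0, 1/2, 13/18]
R4 ← R4 − (32/27)·R2: [0, 0, -10, -130/9]
R4 ← R4 + (20)·R3: [0, 0, 0, 0]
Echelon form has 3 nonzero rows, so rank(B) = 3.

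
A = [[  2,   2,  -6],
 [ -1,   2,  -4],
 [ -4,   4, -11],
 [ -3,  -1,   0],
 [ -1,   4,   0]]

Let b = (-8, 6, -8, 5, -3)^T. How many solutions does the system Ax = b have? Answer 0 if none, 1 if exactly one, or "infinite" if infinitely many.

0

Row reduce the augmented matrix [A | b].
R2 ← R2 + (1/2)·R1: [0, 3, -7, 2]
R3 ← R3 + (2)·R1: [0, 8, -23, -24]
R4 ← R4 + (3/2)·R1: [0, 2, -9, -7]
R5 ← R5 + (1/2)·R1: [0, 5, -3, -7]
R3 ← R3 − (8/3)·R2: [0, 0, -13/3, -88/3]
R4 ← R4 − (2/3)·R2: [0, 0, -13/3, -25/3]
R5 ← R5 − (5/3)·R2: [0, 0, 26/3, -31/3]
R4 ← R4 − R3: [0, 0, 0, 21]
R5 ← R5 + (2)·R3: [0, 0, 0, -69]
R5 ← R5 + (23/7)·R4: [0, 0, 0, 0]
The echelon form has 4 nonzero rows; the last pivot sits in the augmented column, so rank(A) = 3 but rank([A|b]) = 4.
Since the ranks differ, the system is inconsistent.
It has no solutions.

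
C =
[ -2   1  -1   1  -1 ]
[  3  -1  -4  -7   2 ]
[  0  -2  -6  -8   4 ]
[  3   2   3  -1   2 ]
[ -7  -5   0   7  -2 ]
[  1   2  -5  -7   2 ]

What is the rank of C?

4

Row reduce to echelon form.
R2 ← R2 + (3/2)·R1: [0, 1/2, -11/2, -11/2, 1/2]
R4 ← R4 + (3/2)·R1: [0, 7/2, 3/2, 1/2, 1/2]
R5 ← R5 − (7/2)·R1: [0, -17/2, 7/2, 7/2, 3/2]
R6 ← R6 + (1/2)·R1: [0, 5/2, -11/2, -13/2, 3/2]
R3 ← R3 + (4)·R2: [0, 0, -28, -30, 6]
R4 ← R4 − (7)·R2: [0, 0, 40, 39, -3]
R5 ← R5 + (17)·R2: [0, 0, -90, -90, 10]
R6 ← R6 − (5)·R2: [0, 0, 22, 21, -1]
R4 ← R4 + (10/7)·R3: [0, 0, 0, -27/7, 39/7]
R5 ← R5 − (45/14)·R3: [0, 0, 0, 45/7, -65/7]
R6 ← R6 + (11/14)·R3: [0, 0, 0, -18/7, 26/7]
R5 ← R5 + (5/3)·R4: [0, 0, 0, 0, 0]
R6 ← R6 − (2/3)·R4: [0, 0, 0, 0, 0]
Echelon form has 4 nonzero rows, so rank(C) = 4.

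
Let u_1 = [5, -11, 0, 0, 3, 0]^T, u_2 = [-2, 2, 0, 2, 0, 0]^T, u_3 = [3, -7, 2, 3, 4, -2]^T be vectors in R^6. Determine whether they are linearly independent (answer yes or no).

yes

Form the matrix with these vectors as rows and row reduce.
R2 ← R2 + (2/5)·R1: [0, -12/5, 0, 2, 6/5, 0]
R3 ← R3 − (3/5)·R1: [0, -2/5, 2, 3, 11/5, -2]
R3 ← R3 − (1/6)·R2: [0, 0, 2, 8/3, 2, -2]
3 nonzero rows, so the 3 vectors span a space of dimension 3.
Since 3 = 3, the vectors are linearly independent.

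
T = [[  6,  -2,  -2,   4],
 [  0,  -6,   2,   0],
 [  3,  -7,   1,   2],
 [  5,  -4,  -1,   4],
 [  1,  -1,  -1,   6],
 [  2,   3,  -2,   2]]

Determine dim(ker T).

Row reduce to echelon form.
R3 ← R3 − (1/2)·R1: [0, -6, 2, 0]
R4 ← R4 − (5/6)·R1: [0, -7/3, 2/3, 2/3]
R5 ← R5 − (1/6)·R1: [0, -2/3, -2/3, 16/3]
R6 ← R6 − (1/3)·R1: [0, 11/3, -4/3, 2/3]
R3 ← R3 − R2: [0, 0, 0, 0]
R4 ← R4 − (7/18)·R2: [0, 0, -1/9, 2/3]
R5 ← R5 − (1/9)·R2: [0, 0, -8/9, 16/3]
R6 ← R6 + (11/18)·R2: [0, 0, -1/9, 2/3]
Swap R3 ↔ R4
R5 ← R5 − (8)·R3: [0, 0, 0, 0]
R6 ← R6 − R3: [0, 0, 0, 0]
3 nonzero rows, so rank(T) = 3.
T has 4 columns; by rank–nullity, nullity = 4 − 3 = 1.

1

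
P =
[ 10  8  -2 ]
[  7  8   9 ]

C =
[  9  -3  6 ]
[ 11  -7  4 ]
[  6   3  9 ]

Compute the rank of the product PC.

First compute PC:
[[166, -92,  74],
 [205, -50, 155]]
Now row reduce the product.
R2 ← R2 − (205/166)·R1: [0, 5280/83, 5280/83]
2 nonzero rows, so rank(PC) = 2.

2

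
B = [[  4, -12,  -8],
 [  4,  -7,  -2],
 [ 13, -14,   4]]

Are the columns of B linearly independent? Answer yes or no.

Row reduce B to echelon form.
R2 ← R2 − R1: [0, 5, 6]
R3 ← R3 − (13/4)·R1: [0, 25, 30]
R3 ← R3 − (5)·R2: [0, 0, 0]
2 pivots among 3 columns.
Only 2 < 3 pivot columns, so the columns are linearly dependent.

no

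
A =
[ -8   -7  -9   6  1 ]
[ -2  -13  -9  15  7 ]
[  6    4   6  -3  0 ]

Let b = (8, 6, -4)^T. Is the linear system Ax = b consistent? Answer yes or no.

no

Row reduce the augmented matrix [A | b].
R2 ← R2 − (1/4)·R1: [0, -45/4, -27/4, 27/2, 27/4, 4]
R3 ← R3 + (3/4)·R1: [0, -5/4, -3/4, 3/2, 3/4, 2]
R3 ← R3 − (1/9)·R2: [0, 0, 0, 0, 0, 14/9]
The echelon form has 3 nonzero rows; the last pivot sits in the augmented column, so rank(A) = 2 but rank([A|b]) = 3.
Since the ranks differ, the system is inconsistent.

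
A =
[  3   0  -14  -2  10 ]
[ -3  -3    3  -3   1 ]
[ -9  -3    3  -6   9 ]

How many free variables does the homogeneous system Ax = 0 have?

2

Row reduce to echelon form.
R2 ← R2 + R1: [0, -3, -11, -5, 11]
R3 ← R3 + (3)·R1: [0, -3, -39, -12, 39]
R3 ← R3 − R2: [0, 0, -28, -7, 28]
3 nonzero rows, so rank(A) = 3.
A has 5 columns; by rank–nullity, nullity = 5 − 3 = 2.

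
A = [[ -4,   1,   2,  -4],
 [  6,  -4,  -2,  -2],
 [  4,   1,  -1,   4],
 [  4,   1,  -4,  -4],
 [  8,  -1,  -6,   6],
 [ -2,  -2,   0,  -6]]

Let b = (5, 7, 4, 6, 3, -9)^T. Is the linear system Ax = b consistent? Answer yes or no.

no

Row reduce the augmented matrix [A | b].
R2 ← R2 + (3/2)·R1: [0, -5/2, 1, -8, 29/2]
R3 ← R3 + R1: [0, 2, 1, 0, 9]
R4 ← R4 + R1: [0, 2, -2, -8, 11]
R5 ← R5 + (2)·R1: [0, 1, -2, -2, 13]
R6 ← R6 − (1/2)·R1: [0, -5/2, -1, -4, -23/2]
R3 ← R3 + (4/5)·R2: [0, 0, 9/5, -32/5, 103/5]
R4 ← R4 + (4/5)·R2: [0, 0, -6/5, -72/5, 113/5]
R5 ← R5 + (2/5)·R2: [0, 0, -8/5, -26/5, 94/5]
R6 ← R6 − R2: [0, 0, -2, 4, -26]
R4 ← R4 + (2/3)·R3: [0, 0, 0, -56/3, 109/3]
R5 ← R5 + (8/9)·R3: [0, 0, 0, -98/9, 334/9]
R6 ← R6 + (10/9)·R3: [0, 0, 0, -28/9, -28/9]
R5 ← R5 − (7/12)·R4: [0, 0, 0, 0, 191/12]
R6 ← R6 − (1/6)·R4: [0, 0, 0, 0, -55/6]
R6 ← R6 + (110/191)·R5: [0, 0, 0, 0, 0]
The echelon form has 5 nonzero rows; the last pivot sits in the augmented column, so rank(A) = 4 but rank([A|b]) = 5.
Since the ranks differ, the system is inconsistent.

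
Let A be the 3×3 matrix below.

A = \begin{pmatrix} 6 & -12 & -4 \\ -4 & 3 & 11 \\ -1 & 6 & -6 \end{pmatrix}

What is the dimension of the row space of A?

Row reduce to echelon form.
R2 ← R2 + (2/3)·R1: [0, -5, 25/3]
R3 ← R3 + (1/6)·R1: [0, 4, -20/3]
R3 ← R3 + (4/5)·R2: [0, 0, 0]
Echelon form has 2 nonzero rows, so rank(A) = 2.
The row space has dimension equal to the rank: 2.

2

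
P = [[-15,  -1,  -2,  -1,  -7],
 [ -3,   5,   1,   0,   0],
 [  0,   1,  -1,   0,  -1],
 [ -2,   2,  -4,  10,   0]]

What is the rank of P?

Row reduce to echelon form.
R2 ← R2 − (1/5)·R1: [0, 26/5, 7/5, 1/5, 7/5]
R4 ← R4 − (2/15)·R1: [0, 32/15, -56/15, 152/15, 14/15]
R3 ← R3 − (5/26)·R2: [0, 0, -33/26, -1/26, -33/26]
R4 ← R4 − (16/39)·R2: [0, 0, -56/13, 392/39, 14/39]
R4 ← R4 − (112/33)·R3: [0, 0, 0, 112/11, 14/3]
Echelon form has 4 nonzero rows, so rank(P) = 4.

4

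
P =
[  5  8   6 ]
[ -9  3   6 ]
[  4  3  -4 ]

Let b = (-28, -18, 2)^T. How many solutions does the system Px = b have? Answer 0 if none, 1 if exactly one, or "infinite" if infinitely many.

1

Row reduce the augmented matrix [P | b].
R2 ← R2 + (9/5)·R1: [0, 87/5, 84/5, -342/5]
R3 ← R3 − (4/5)·R1: [0, -17/5, -44/5, 122/5]
R3 ← R3 + (17/87)·R2: [0, 0, -160/29, 320/29]
The echelon form has 3 nonzero rows, and every pivot lies in the first 3 columns, so rank(P) = rank([P|b]) = 3.
The system is consistent.
rank = 3 = number of unknowns, so the solution is unique.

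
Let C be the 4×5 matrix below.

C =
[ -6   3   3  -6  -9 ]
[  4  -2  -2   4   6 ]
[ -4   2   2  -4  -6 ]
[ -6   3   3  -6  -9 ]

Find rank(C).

1

Row reduce to echelon form.
R2 ← R2 + (2/3)·R1: [0, 0, 0, 0, 0]
R3 ← R3 − (2/3)·R1: [0, 0, 0, 0, 0]
R4 ← R4 − R1: [0, 0, 0, 0, 0]
Echelon form has 1 nonzero row, so rank(C) = 1.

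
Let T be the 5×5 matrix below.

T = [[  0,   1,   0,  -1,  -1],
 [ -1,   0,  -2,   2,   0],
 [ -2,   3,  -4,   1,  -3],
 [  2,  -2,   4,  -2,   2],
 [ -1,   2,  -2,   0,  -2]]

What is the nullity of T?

Row reduce to echelon form.
Swap R1 ↔ R2
R3 ← R3 − (2)·R1: [0, 3, 0, -3, -3]
R4 ← R4 + (2)·R1: [0, -2, 0, 2, 2]
R5 ← R5 − R1: [0, 2, 0, -2, -2]
R3 ← R3 − (3)·R2: [0, 0, 0, 0, 0]
R4 ← R4 + (2)·R2: [0, 0, 0, 0, 0]
R5 ← R5 − (2)·R2: [0, 0, 0, 0, 0]
2 nonzero rows, so rank(T) = 2.
T has 5 columns; by rank–nullity, nullity = 5 − 2 = 3.

3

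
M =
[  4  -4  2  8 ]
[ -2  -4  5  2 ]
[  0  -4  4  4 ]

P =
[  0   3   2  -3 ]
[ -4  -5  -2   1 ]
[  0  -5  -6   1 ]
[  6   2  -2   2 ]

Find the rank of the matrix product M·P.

First compute MP:
[[ 64,  38, -12,   2],
 [ 28,  -7, -30,  11],
 [ 40,   8, -24,   8]]
Now row reduce the product.
R2 ← R2 − (7/16)·R1: [0, -189/8, -99/4, 81/8]
R3 ← R3 − (5/8)·R1: [0, -63/4, -33/2, 27/4]
R3 ← R3 − (2/3)·R2: [0, 0, 0, 0]
2 nonzero rows, so rank(MP) = 2.

2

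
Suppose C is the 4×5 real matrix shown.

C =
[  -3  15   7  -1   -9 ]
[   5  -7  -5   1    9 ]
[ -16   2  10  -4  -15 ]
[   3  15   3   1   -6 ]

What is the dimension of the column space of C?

Row reduce to echelon form.
R2 ← R2 + (5/3)·R1: [0, 18, 20/3, -2/3, -6]
R3 ← R3 − (16/3)·R1: [0, -78, -82/3, 4/3, 33]
R4 ← R4 + R1: [0, 30, 10, 0, -15]
R3 ← R3 + (13/3)·R2: [0, 0, 14/9, -14/9, 7]
R4 ← R4 − (5/3)·R2: [0, 0, -10/9, 10/9, -5]
R4 ← R4 + (5/7)·R3: [0, 0, 0, 0, 0]
Echelon form has 3 nonzero rows, so rank(C) = 3.
The column space has dimension equal to the rank: 3.

3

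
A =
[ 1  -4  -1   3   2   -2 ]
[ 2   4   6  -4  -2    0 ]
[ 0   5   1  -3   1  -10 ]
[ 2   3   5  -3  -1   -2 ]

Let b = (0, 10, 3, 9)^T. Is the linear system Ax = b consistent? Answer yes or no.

yes

Row reduce the augmented matrix [A | b].
R2 ← R2 − (2)·R1: [0, 12, 8, -10, -6, 4, 10]
R4 ← R4 − (2)·R1: [0, 11, 7, -9, -5, 2, 9]
R3 ← R3 − (5/12)·R2: [0, 0, -7/3, 7/6, 7/2, -35/3, -7/6]
R4 ← R4 − (11/12)·R2: [0, 0, -1/3, 1/6, 1/2, -5/3, -1/6]
R4 ← R4 − (1/7)·R3: [0, 0, 0, 0, 0, 0, 0]
The echelon form has 3 nonzero rows, and every pivot lies in the first 6 columns, so rank(A) = rank([A|b]) = 3.
The system is consistent.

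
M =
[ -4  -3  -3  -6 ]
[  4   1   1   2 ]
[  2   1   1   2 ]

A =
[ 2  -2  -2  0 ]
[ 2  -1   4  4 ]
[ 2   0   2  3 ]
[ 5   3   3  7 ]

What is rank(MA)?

First compute MA:
[[-50,  -7, -28, -63],
 [ 22,  -3,   4,  21],
 [ 18,   1,   8,  21]]
Now row reduce the product.
R2 ← R2 + (11/25)·R1: [0, -152/25, -208/25, -168/25]
R3 ← R3 + (9/25)·R1: [0, -38/25, -52/25, -42/25]
R3 ← R3 − (1/4)·R2: [0, 0, 0, 0]
2 nonzero rows, so rank(MA) = 2.

2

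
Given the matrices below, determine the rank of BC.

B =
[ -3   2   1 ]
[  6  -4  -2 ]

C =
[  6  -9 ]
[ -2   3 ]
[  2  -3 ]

First compute BC:
[[-20,  30],
 [ 40, -60]]
Now row reduce the product.
R2 ← R2 + (2)·R1: [0, 0]
1 nonzero row, so rank(BC) = 1.

1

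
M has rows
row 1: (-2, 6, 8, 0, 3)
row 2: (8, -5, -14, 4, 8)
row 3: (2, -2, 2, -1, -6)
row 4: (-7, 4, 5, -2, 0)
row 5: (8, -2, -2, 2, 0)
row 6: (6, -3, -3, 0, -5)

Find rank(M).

Row reduce to echelon form.
R2 ← R2 + (4)·R1: [0, 19, 18, 4, 20]
R3 ← R3 + R1: [0, 4, 10, -1, -3]
R4 ← R4 − (7/2)·R1: [0, -17, -23, -2, -21/2]
R5 ← R5 + (4)·R1: [0, 22, 30, 2, 12]
R6 ← R6 + (3)·R1: [0, 15, 21, 0, 4]
R3 ← R3 − (4/19)·R2: [0, 0, 118/19, -35/19, -137/19]
R4 ← R4 + (17/19)·R2: [0, 0, -131/19, 30/19, 281/38]
R5 ← R5 − (22/19)·R2: [0, 0, 174/19, -50/19, -212/19]
R6 ← R6 − (15/19)·R2: [0, 0, 129/19, -60/19, -224/19]
R4 ← R4 + (131/118)·R3: [0, 0, 0, -55/118, -36/59]
R5 ← R5 − (87/59)·R3: [0, 0, 0, 5/59, -31/59]
R6 ← R6 − (129/118)·R3: [0, 0, 0, -135/118, -461/118]
R5 ← R5 + (2/11)·R4: [0, 0, 0, 0, -7/11]
R6 ← R6 − (27/11)·R4: [0, 0, 0, 0, -53/22]
R6 ← R6 − (53/14)·R5: [0, 0, 0, 0, 0]
Echelon form has 5 nonzero rows, so rank(M) = 5.

5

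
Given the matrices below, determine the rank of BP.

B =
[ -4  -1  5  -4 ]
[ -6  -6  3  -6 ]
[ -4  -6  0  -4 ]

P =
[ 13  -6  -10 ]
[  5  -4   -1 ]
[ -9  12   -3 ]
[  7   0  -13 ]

2

First compute BP:
[[-130,  88,  78],
 [-177,  96, 135],
 [-110,  48,  98]]
Now row reduce the product.
R2 ← R2 − (177/130)·R1: [0, -1548/65, 144/5]
R3 ← R3 − (11/13)·R1: [0, -344/13, 32]
R3 ← R3 − (10/9)·R2: [0, 0, 0]
2 nonzero rows, so rank(BP) = 2.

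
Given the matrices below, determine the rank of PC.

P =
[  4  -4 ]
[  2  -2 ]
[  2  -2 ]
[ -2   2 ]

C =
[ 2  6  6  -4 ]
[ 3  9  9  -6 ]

First compute PC:
[[ -4, -12, -12,   8],
 [ -2,  -6,  -6,   4],
 [ -2,  -6,  -6,   4],
 [  2,   6,   6,  -4]]
Now row reduce the product.
R2 ← R2 − (1/2)·R1: [0, 0, 0, 0]
R3 ← R3 − (1/2)·R1: [0, 0, 0, 0]
R4 ← R4 + (1/2)·R1: [0, 0, 0, 0]
1 nonzero row, so rank(PC) = 1.

1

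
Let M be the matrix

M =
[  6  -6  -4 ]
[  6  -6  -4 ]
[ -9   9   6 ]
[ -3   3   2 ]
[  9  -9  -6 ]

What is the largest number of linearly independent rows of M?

Row reduce to echelon form.
R2 ← R2 − R1: [0, 0, 0]
R3 ← R3 + (3/2)·R1: [0, 0, 0]
R4 ← R4 + (1/2)·R1: [0, 0, 0]
R5 ← R5 − (3/2)·R1: [0, 0, 0]
Echelon form has 1 nonzero row, so rank(M) = 1.
The rank gives the maximum number of linearly independent rows: 1.

1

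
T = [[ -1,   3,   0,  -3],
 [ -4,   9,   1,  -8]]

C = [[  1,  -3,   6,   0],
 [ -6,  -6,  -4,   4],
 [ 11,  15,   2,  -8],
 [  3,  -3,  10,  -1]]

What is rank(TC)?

First compute TC:
[[-28,  -6, -48,  15],
 [-71,  -3, -138,  36]]
Now row reduce the product.
R2 ← R2 − (71/28)·R1: [0, 171/14, -114/7, -57/28]
2 nonzero rows, so rank(TC) = 2.

2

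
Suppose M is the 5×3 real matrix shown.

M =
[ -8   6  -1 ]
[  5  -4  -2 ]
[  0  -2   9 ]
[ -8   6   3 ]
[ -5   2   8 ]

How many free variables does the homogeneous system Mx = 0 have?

0

Row reduce to echelon form.
R2 ← R2 + (5/8)·R1: [0, -1/4, -21/8]
R4 ← R4 − R1: [0, 0, 4]
R5 ← R5 − (5/8)·R1: [0, -7/4, 69/8]
R3 ← R3 − (8)·R2: [0, 0, 30]
R5 ← R5 − (7)·R2: [0, 0, 27]
R4 ← R4 − (2/15)·R3: [0, 0, 0]
R5 ← R5 − (9/10)·R3: [0, 0, 0]
3 nonzero rows, so rank(M) = 3.
M has 3 columns; by rank–nullity, nullity = 3 − 3 = 0.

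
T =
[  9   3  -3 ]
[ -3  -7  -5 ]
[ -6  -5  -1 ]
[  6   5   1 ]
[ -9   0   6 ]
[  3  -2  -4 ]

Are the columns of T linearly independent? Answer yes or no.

Row reduce T to echelon form.
R2 ← R2 + (1/3)·R1: [0, -6, -6]
R3 ← R3 + (2/3)·R1: [0, -3, -3]
R4 ← R4 − (2/3)·R1: [0, 3, 3]
R5 ← R5 + R1: [0, 3, 3]
R6 ← R6 − (1/3)·R1: [0, -3, -3]
R3 ← R3 − (1/2)·R2: [0, 0, 0]
R4 ← R4 + (1/2)·R2: [0, 0, 0]
R5 ← R5 + (1/2)·R2: [0, 0, 0]
R6 ← R6 − (1/2)·R2: [0, 0, 0]
2 pivots among 3 columns.
Only 2 < 3 pivot columns, so the columns are linearly dependent.

no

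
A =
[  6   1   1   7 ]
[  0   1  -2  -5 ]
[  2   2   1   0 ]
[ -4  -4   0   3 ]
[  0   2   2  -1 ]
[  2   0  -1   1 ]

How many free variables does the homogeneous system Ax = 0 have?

Row reduce to echelon form.
R3 ← R3 − (1/3)·R1: [0, 5/3, 2/3, -7/3]
R4 ← R4 + (2/3)·R1: [0, -10/3, 2/3, 23/3]
R6 ← R6 − (1/3)·R1: [0, -1/3, -4/3, -4/3]
R3 ← R3 − (5/3)·R2: [0, 0, 4, 6]
R4 ← R4 + (10/3)·R2: [0, 0, -6, -9]
R5 ← R5 − (2)·R2: [0, 0, 6, 9]
R6 ← R6 + (1/3)·R2: [0, 0, -2, -3]
R4 ← R4 + (3/2)·R3: [0, 0, 0, 0]
R5 ← R5 − (3/2)·R3: [0, 0, 0, 0]
R6 ← R6 + (1/2)·R3: [0, 0, 0, 0]
3 nonzero rows, so rank(A) = 3.
A has 4 columns; by rank–nullity, nullity = 4 − 3 = 1.

1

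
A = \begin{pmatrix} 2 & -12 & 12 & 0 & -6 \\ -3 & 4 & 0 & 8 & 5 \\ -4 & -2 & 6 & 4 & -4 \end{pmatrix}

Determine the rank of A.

3

Row reduce to echelon form.
R2 ← R2 + (3/2)·R1: [0, -14, 18, 8, -4]
R3 ← R3 + (2)·R1: [0, -26, 30, 4, -16]
R3 ← R3 − (13/7)·R2: [0, 0, -24/7, -76/7, -60/7]
Echelon form has 3 nonzero rows, so rank(A) = 3.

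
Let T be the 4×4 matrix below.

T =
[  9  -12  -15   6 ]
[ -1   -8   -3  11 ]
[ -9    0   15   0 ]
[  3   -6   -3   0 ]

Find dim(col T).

3

Row reduce to echelon form.
R2 ← R2 + (1/9)·R1: [0, -28/3, -14/3, 35/3]
R3 ← R3 + R1: [0, -12, 0, 6]
R4 ← R4 − (1/3)·R1: [0, -2, 2, -2]
R3 ← R3 − (9/7)·R2: [0, 0, 6, -9]
R4 ← R4 − (3/14)·R2: [0, 0, 3, -9/2]
R4 ← R4 − (1/2)·R3: [0, 0, 0, 0]
Echelon form has 3 nonzero rows, so rank(T) = 3.
The column space has dimension equal to the rank: 3.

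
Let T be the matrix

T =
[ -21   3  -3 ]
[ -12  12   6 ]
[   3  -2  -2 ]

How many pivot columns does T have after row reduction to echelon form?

3

Row reduce to echelon form.
R2 ← R2 − (4/7)·R1: [0, 72/7, 54/7]
R3 ← R3 + (1/7)·R1: [0, -11/7, -17/7]
R3 ← R3 + (11/72)·R2: [0, 0, -5/4]
Echelon form has 3 nonzero rows, so rank(T) = 3.
Each nonzero row contributes one pivot column: 3 pivot columns.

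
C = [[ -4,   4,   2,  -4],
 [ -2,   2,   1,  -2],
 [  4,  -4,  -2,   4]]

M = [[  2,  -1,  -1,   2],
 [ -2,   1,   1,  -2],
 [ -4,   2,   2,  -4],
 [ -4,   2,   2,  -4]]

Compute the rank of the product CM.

First compute CM:
[[ -8,   4,   4,  -8],
 [ -4,   2,   2,  -4],
 [  8,  -4,  -4,   8]]
Now row reduce the product.
R2 ← R2 − (1/2)·R1: [0, 0, 0, 0]
R3 ← R3 + R1: [0, 0, 0, 0]
1 nonzero row, so rank(CM) = 1.

1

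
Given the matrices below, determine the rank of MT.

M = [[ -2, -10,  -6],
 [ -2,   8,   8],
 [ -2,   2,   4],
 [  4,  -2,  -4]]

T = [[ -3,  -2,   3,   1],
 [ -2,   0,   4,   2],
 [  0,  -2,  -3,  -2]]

First compute MT:
[[ 26,  16, -28, -10],
 [-10, -12,   2,  -2],
 [  2,  -4, -10,  -6],
 [ -8,   0,  16,   8]]
Now row reduce the product.
R2 ← R2 + (5/13)·R1: [0, -76/13, -114/13, -76/13]
R3 ← R3 − (1/13)·R1: [0, -68/13, -102/13, -68/13]
R4 ← R4 + (4/13)·R1: [0, 64/13, 96/13, 64/13]
R3 ← R3 − (17/19)·R2: [0, 0, 0, 0]
R4 ← R4 + (16/19)·R2: [0, 0, 0, 0]
2 nonzero rows, so rank(MT) = 2.

2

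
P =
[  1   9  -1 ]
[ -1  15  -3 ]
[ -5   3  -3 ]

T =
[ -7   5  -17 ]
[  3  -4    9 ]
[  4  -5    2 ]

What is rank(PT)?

2

First compute PT:
[[ 16, -26,  62],
 [ 40, -50, 146],
 [ 32, -22, 106]]
Now row reduce the product.
R2 ← R2 − (5/2)·R1: [0, 15, -9]
R3 ← R3 − (2)·R1: [0, 30, -18]
R3 ← R3 − (2)·R2: [0, 0, 0]
2 nonzero rows, so rank(PT) = 2.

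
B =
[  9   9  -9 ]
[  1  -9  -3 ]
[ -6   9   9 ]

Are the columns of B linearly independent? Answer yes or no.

no

Row reduce B to echelon form.
R2 ← R2 − (1/9)·R1: [0, -10, -2]
R3 ← R3 + (2/3)·R1: [0, 15, 3]
R3 ← R3 + (3/2)·R2: [0, 0, 0]
2 pivots among 3 columns.
Only 2 < 3 pivot columns, so the columns are linearly dependent.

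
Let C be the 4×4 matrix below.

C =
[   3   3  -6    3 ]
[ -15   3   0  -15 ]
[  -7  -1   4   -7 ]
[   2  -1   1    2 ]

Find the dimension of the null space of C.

2

Row reduce to echelon form.
R2 ← R2 + (5)·R1: [0, 18, -30, 0]
R3 ← R3 + (7/3)·R1: [0, 6, -10, 0]
R4 ← R4 − (2/3)·R1: [0, -3, 5, 0]
R3 ← R3 − (1/3)·R2: [0, 0, 0, 0]
R4 ← R4 + (1/6)·R2: [0, 0, 0, 0]
2 nonzero rows, so rank(C) = 2.
C has 4 columns; by rank–nullity, nullity = 4 − 2 = 2.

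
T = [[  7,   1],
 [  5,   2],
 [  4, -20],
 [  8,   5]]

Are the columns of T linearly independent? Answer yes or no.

yes

Row reduce T to echelon form.
R2 ← R2 − (5/7)·R1: [0, 9/7]
R3 ← R3 − (4/7)·R1: [0, -144/7]
R4 ← R4 − (8/7)·R1: [0, 27/7]
R3 ← R3 + (16)·R2: [0, 0]
R4 ← R4 − (3)·R2: [0, 0]
2 pivots among 2 columns.
Every column is a pivot column, so the columns are linearly independent.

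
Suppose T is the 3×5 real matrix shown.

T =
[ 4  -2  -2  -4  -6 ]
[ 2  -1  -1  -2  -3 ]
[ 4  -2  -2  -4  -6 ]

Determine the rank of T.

Row reduce to echelon form.
R2 ← R2 − (1/2)·R1: [0, 0, 0, 0, 0]
R3 ← R3 − R1: [0, 0, 0, 0, 0]
Echelon form has 1 nonzero row, so rank(T) = 1.

1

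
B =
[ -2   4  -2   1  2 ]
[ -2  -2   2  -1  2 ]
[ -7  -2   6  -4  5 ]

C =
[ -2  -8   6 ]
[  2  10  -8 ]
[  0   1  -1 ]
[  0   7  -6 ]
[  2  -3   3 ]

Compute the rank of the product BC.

3

First compute BC:
[[ 16,  55, -42],
 [  4, -15,  14],
 [ 20,  -1,   7]]
Now row reduce the product.
R2 ← R2 − (1/4)·R1: [0, -115/4, 49/2]
R3 ← R3 − (5/4)·R1: [0, -279/4, 119/2]
R3 ← R3 − (279/115)·R2: [0, 0, 7/115]
3 nonzero rows, so rank(BC) = 3.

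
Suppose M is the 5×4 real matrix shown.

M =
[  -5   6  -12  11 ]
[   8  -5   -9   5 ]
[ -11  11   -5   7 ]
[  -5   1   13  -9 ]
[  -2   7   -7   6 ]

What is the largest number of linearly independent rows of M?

3

Row reduce to echelon form.
R2 ← R2 + (8/5)·R1: [0, 23/5, -141/5, 113/5]
R3 ← R3 − (11/5)·R1: [0, -11/5, 107/5, -86/5]
R4 ← R4 − R1: [0, -5, 25, -20]
R5 ← R5 − (2/5)·R1: [0, 23/5, -11/5, 8/5]
R3 ← R3 + (11/23)·R2: [0, 0, 182/23, -147/23]
R4 ← R4 + (25/23)·R2: [0, 0, -130/23, 105/23]
R5 ← R5 − R2: [0, 0, 26, -21]
R4 ← R4 + (5/7)·R3: [0, 0, 0, 0]
R5 ← R5 − (23/7)·R3: [0, 0, 0, 0]
Echelon form has 3 nonzero rows, so rank(M) = 3.
The rank gives the maximum number of linearly independent rows: 3.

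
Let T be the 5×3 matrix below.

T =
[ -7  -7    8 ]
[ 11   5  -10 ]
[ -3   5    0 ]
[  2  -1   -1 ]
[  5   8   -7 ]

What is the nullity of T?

1

Row reduce to echelon form.
R2 ← R2 + (11/7)·R1: [0, -6, 18/7]
R3 ← R3 − (3/7)·R1: [0, 8, -24/7]
R4 ← R4 + (2/7)·R1: [0, -3, 9/7]
R5 ← R5 + (5/7)·R1: [0, 3, -9/7]
R3 ← R3 + (4/3)·R2: [0, 0, 0]
R4 ← R4 − (1/2)·R2: [0, 0, 0]
R5 ← R5 + (1/2)·R2: [0, 0, 0]
2 nonzero rows, so rank(T) = 2.
T has 3 columns; by rank–nullity, nullity = 3 − 2 = 1.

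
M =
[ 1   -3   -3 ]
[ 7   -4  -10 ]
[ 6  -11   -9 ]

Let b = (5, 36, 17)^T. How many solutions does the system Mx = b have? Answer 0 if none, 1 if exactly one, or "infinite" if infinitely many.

1

Row reduce the augmented matrix [M | b].
R2 ← R2 − (7)·R1: [0, 17, 11, 1]
R3 ← R3 − (6)·R1: [0, 7, 9, -13]
R3 ← R3 − (7/17)·R2: [0, 0, 76/17, -228/17]
The echelon form has 3 nonzero rows, and every pivot lies in the first 3 columns, so rank(M) = rank([M|b]) = 3.
The system is consistent.
rank = 3 = number of unknowns, so the solution is unique.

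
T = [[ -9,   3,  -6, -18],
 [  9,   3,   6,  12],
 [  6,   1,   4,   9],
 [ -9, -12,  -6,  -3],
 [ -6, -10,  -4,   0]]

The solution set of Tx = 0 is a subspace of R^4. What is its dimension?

2

Row reduce to echelon form.
R2 ← R2 + R1: [0, 6, 0, -6]
R3 ← R3 + (2/3)·R1: [0, 3, 0, -3]
R4 ← R4 − R1: [0, -15, 0, 15]
R5 ← R5 − (2/3)·R1: [0, -12, 0, 12]
R3 ← R3 − (1/2)·R2: [0, 0, 0, 0]
R4 ← R4 + (5/2)·R2: [0, 0, 0, 0]
R5 ← R5 + (2)·R2: [0, 0, 0, 0]
2 nonzero rows, so rank(T) = 2.
T has 4 columns; by rank–nullity, nullity = 4 − 2 = 2.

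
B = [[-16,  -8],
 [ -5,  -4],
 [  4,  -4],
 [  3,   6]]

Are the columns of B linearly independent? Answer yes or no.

yes

Row reduce B to echelon form.
R2 ← R2 − (5/16)·R1: [0, -3/2]
R3 ← R3 + (1/4)·R1: [0, -6]
R4 ← R4 + (3/16)·R1: [0, 9/2]
R3 ← R3 − (4)·R2: [0, 0]
R4 ← R4 + (3)·R2: [0, 0]
2 pivots among 2 columns.
Every column is a pivot column, so the columns are linearly independent.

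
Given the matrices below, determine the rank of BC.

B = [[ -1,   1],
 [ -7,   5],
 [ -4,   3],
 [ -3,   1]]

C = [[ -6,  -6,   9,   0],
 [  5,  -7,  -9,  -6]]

2

First compute BC:
[[ 11,  -1, -18,  -6],
 [ 67,   7, -108, -30],
 [ 39,   3, -63, -18],
 [ 23,  11, -36,  -6]]
Now row reduce the product.
R2 ← R2 − (67/11)·R1: [0, 144/11, 18/11, 72/11]
R3 ← R3 − (39/11)·R1: [0, 72/11, 9/11, 36/11]
R4 ← R4 − (23/11)·R1: [0, 144/11, 18/11, 72/11]
R3 ← R3 − (1/2)·R2: [0, 0, 0, 0]
R4 ← R4 − R2: [0, 0, 0, 0]
2 nonzero rows, so rank(BC) = 2.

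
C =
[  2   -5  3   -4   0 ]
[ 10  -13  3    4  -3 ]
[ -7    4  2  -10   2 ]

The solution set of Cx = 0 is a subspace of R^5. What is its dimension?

2

Row reduce to echelon form.
R2 ← R2 − (5)·R1: [0, 12, -12, 24, -3]
R3 ← R3 + (7/2)·R1: [0, -27/2, 25/2, -24, 2]
R3 ← R3 + (9/8)·R2: [0, 0, -1, 3, -11/8]
3 nonzero rows, so rank(C) = 3.
C has 5 columns; by rank–nullity, nullity = 5 − 3 = 2.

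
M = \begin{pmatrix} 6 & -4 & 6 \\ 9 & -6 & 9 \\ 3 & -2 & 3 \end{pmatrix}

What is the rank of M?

1

Row reduce to echelon form.
R2 ← R2 − (3/2)·R1: [0, 0, 0]
R3 ← R3 − (1/2)·R1: [0, 0, 0]
Echelon form has 1 nonzero row, so rank(M) = 1.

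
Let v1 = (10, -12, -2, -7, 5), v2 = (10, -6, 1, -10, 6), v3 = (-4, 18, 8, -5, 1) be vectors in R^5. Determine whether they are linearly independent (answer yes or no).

Form the matrix with these vectors as rows and row reduce.
R2 ← R2 − R1: [0, 6, 3, -3, 1]
R3 ← R3 + (2/5)·R1: [0, 66/5, 36/5, -39/5, 3]
R3 ← R3 − (11/5)·R2: [0, 0, 3/5, -6/5, 4/5]
3 nonzero rows, so the 3 vectors span a space of dimension 3.
Since 3 = 3, the vectors are linearly independent.

yes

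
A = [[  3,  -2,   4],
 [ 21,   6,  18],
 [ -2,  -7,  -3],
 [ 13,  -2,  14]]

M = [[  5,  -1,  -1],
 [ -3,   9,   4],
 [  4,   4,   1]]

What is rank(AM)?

3

First compute AM:
[[ 37,  -5,  -7],
 [159, 105,  21],
 [ -1, -73, -29],
 [127,  25,  -7]]
Now row reduce the product.
R2 ← R2 − (159/37)·R1: [0, 4680/37, 1890/37]
R3 ← R3 + (1/37)·R1: [0, -2706/37, -1080/37]
R4 ← R4 − (127/37)·R1: [0, 1560/37, 630/37]
R3 ← R3 + (451/780)·R2: [0, 0, 9/26]
R4 ← R4 − (1/3)·R2: [0, 0, 0]
3 nonzero rows, so rank(AM) = 3.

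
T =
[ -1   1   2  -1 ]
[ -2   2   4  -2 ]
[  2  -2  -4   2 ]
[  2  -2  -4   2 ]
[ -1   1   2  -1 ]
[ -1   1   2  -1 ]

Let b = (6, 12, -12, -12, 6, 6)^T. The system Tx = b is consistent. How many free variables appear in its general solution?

3

Row reduce the augmented matrix [T | b].
R2 ← R2 − (2)·R1: [0, 0, 0, 0, 0]
R3 ← R3 + (2)·R1: [0, 0, 0, 0, 0]
R4 ← R4 + (2)·R1: [0, 0, 0, 0, 0]
R5 ← R5 − R1: [0, 0, 0, 0, 0]
R6 ← R6 − R1: [0, 0, 0, 0, 0]
The echelon form has 1 nonzero rows, and every pivot lies in the first 4 columns, so rank(T) = rank([T|b]) = 1.
The system is consistent.
Free variables = (unknowns) − (rank) = 4 − 1 = 3.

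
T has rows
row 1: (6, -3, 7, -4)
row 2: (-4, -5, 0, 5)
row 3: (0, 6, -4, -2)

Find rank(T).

2

Row reduce to echelon form.
R2 ← R2 + (2/3)·R1: [0, -7, 14/3, 7/3]
R3 ← R3 + (6/7)·R2: [0, 0, 0, 0]
Echelon form has 2 nonzero rows, so rank(T) = 2.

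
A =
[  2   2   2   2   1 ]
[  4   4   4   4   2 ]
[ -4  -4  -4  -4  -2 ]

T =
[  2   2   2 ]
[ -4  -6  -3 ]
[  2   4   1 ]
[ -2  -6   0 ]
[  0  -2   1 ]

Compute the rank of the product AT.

First compute AT:
[[ -4, -14,   1],
 [ -8, -28,   2],
 [  8,  28,  -2]]
Now row reduce the product.
R2 ← R2 − (2)·R1: [0, 0, 0]
R3 ← R3 + (2)·R1: [0, 0, 0]
1 nonzero row, so rank(AT) = 1.

1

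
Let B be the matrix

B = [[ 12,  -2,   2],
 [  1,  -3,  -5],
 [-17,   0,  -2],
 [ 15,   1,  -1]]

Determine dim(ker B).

0

Row reduce to echelon form.
R2 ← R2 − (1/12)·R1: [0, -17/6, -31/6]
R3 ← R3 + (17/12)·R1: [0, -17/6, 5/6]
R4 ← R4 − (5/4)·R1: [0, 7/2, -7/2]
R3 ← R3 − R2: [0, 0, 6]
R4 ← R4 + (21/17)·R2: [0, 0, -168/17]
R4 ← R4 + (28/17)·R3: [0, 0, 0]
3 nonzero rows, so rank(B) = 3.
B has 3 columns; by rank–nullity, nullity = 3 − 3 = 0.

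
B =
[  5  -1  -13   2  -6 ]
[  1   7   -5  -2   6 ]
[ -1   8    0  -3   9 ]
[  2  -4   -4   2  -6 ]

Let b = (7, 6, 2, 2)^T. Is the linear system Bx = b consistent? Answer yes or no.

no

Row reduce the augmented matrix [B | b].
R2 ← R2 − (1/5)·R1: [0, 36/5, -12/5, -12/5, 36/5, 23/5]
R3 ← R3 + (1/5)·R1: [0, 39/5, -13/5, -13/5, 39/5, 17/5]
R4 ← R4 − (2/5)·R1: [0, -18/5, 6/5, 6/5, -18/5, -4/5]
R3 ← R3 − (13/12)·R2: [0, 0, 0, 0, 0, -19/12]
R4 ← R4 + (1/2)·R2: [0, 0, 0, 0, 0, 3/2]
R4 ← R4 + (18/19)·R3: [0, 0, 0, 0, 0, 0]
The echelon form has 3 nonzero rows; the last pivot sits in the augmented column, so rank(B) = 2 but rank([B|b]) = 3.
Since the ranks differ, the system is inconsistent.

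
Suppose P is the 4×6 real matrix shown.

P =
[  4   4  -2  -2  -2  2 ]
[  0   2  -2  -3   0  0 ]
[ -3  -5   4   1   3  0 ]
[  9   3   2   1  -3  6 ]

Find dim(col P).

Row reduce to echelon form.
R3 ← R3 + (3/4)·R1: [0, -2, 5/2, -1/2, 3/2, 3/2]
R4 ← R4 − (9/4)·R1: [0, -6, 13/2, 11/2, 3/2, 3/2]
R3 ← R3 + R2: [0, 0, 1/2, -7/2, 3/2, 3/2]
R4 ← R4 + (3)·R2: [0, 0, 1/2, -7/2, 3/2, 3/2]
R4 ← R4 − R3: [0, 0, 0, 0, 0, 0]
Echelon form has 3 nonzero rows, so rank(P) = 3.
The column space has dimension equal to the rank: 3.

3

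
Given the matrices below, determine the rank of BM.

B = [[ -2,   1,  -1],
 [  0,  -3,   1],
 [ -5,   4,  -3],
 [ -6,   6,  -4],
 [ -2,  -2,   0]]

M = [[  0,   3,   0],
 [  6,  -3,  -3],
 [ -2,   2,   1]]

2

First compute BM:
[[  8, -11,  -4],
 [-20,  11,  10],
 [ 30, -33, -15],
 [ 44, -44, -22],
 [-12,   0,   6]]
Now row reduce the product.
R2 ← R2 + (5/2)·R1: [0, -33/2, 0]
R3 ← R3 − (15/4)·R1: [0, 33/4, 0]
R4 ← R4 − (11/2)·R1: [0, 33/2, 0]
R5 ← R5 + (3/2)·R1: [0, -33/2, 0]
R3 ← R3 + (1/2)·R2: [0, 0, 0]
R4 ← R4 + R2: [0, 0, 0]
R5 ← R5 − R2: [0, 0, 0]
2 nonzero rows, so rank(BM) = 2.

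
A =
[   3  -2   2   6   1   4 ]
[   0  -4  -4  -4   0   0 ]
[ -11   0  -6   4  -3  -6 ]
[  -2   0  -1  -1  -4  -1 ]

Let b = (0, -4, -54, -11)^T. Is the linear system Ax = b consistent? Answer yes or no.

yes

Row reduce the augmented matrix [A | b].
R3 ← R3 + (11/3)·R1: [0, -22/3, 4/3, 26, 2/3, 26/3, -54]
R4 ← R4 + (2/3)·R1: [0, -4/3, 1/3, 3, -10/3, 5/3, -11]
R3 ← R3 − (11/6)·R2: [0, 0, 26/3, 100/3, 2/3, 26/3, -140/3]
R4 ← R4 − (1/3)·R2: [0, 0, 5/3, 13/3, -10/3, 5/3, -29/3]
R4 ← R4 − (5/26)·R3: [0, 0, 0, -27/13, -45/13, 0, -9/13]
The echelon form has 4 nonzero rows, and every pivot lies in the first 6 columns, so rank(A) = rank([A|b]) = 4.
The system is consistent.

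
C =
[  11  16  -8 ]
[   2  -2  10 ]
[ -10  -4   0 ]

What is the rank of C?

3

Row reduce to echelon form.
R2 ← R2 − (2/11)·R1: [0, -54/11, 126/11]
R3 ← R3 + (10/11)·R1: [0, 116/11, -80/11]
R3 ← R3 + (58/27)·R2: [0, 0, 52/3]
Echelon form has 3 nonzero rows, so rank(C) = 3.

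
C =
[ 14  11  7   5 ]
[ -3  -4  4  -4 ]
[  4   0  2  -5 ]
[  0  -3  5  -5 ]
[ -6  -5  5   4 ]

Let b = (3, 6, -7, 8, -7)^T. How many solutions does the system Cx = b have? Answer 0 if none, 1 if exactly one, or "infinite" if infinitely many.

0

Row reduce the augmented matrix [C | b].
R2 ← R2 + (3/14)·R1: [0, -23/14, 11/2, -41/14, 93/14]
R3 ← R3 − (2/7)·R1: [0, -22/7, 0, -45/7, -55/7]
R5 ← R5 + (3/7)·R1: [0, -2/7, 8, 43/7, -40/7]
R3 ← R3 − (44/23)·R2: [0, 0, -242/23, -19/23, -473/23]
R4 ← R4 − (42/23)·R2: [0, 0, -116/23, 8/23, -95/23]
R5 ← R5 − (4/23)·R2: [0, 0, 162/23, 153/23, -158/23]
R4 ← R4 − (58/121)·R3: [0, 0, 0, 90/121, 63/11]
R5 ← R5 + (81/121)·R3: [0, 0, 0, 738/121, -227/11]
R5 ← R5 − (41/5)·R4: [0, 0, 0, 0, -338/5]
The echelon form has 5 nonzero rows; the last pivot sits in the augmented column, so rank(C) = 4 but rank([C|b]) = 5.
Since the ranks differ, the system is inconsistent.
It has no solutions.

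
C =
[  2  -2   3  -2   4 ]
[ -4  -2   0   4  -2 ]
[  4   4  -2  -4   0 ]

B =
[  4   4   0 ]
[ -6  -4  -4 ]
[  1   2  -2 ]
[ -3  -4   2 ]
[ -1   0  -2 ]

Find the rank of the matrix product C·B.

First compute CB:
[[ 25,  30, -10],
 [-14, -24,  20],
 [  2,  12, -20]]
Now row reduce the product.
R2 ← R2 + (14/25)·R1: [0, -36/5, 72/5]
R3 ← R3 − (2/25)·R1: [0, 48/5, -96/5]
R3 ← R3 + (4/3)·R2: [0, 0, 0]
2 nonzero rows, so rank(CB) = 2.

2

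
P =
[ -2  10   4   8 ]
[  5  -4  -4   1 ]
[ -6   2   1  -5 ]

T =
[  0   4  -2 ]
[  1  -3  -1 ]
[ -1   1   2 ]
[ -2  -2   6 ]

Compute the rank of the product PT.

2

First compute PT:
[[-10, -50,  50],
 [ -2,  26,  -8],
 [ 11, -19, -18]]
Now row reduce the product.
R2 ← R2 − (1/5)·R1: [0, 36, -18]
R3 ← R3 + (11/10)·R1: [0, -74, 37]
R3 ← R3 + (37/18)·R2: [0, 0, 0]
2 nonzero rows, so rank(PT) = 2.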